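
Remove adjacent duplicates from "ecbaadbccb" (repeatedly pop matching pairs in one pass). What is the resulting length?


Input: ecbaadbccb
Stack-based adjacent duplicate removal:
  Read 'e': push. Stack: e
  Read 'c': push. Stack: ec
  Read 'b': push. Stack: ecb
  Read 'a': push. Stack: ecba
  Read 'a': matches stack top 'a' => pop. Stack: ecb
  Read 'd': push. Stack: ecbd
  Read 'b': push. Stack: ecbdb
  Read 'c': push. Stack: ecbdbc
  Read 'c': matches stack top 'c' => pop. Stack: ecbdb
  Read 'b': matches stack top 'b' => pop. Stack: ecbd
Final stack: "ecbd" (length 4)

4


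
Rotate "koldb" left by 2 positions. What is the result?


Input: "koldb", rotate left by 2
First 2 characters: "ko"
Remaining characters: "ldb"
Concatenate remaining + first: "ldb" + "ko" = "ldbko"

ldbko


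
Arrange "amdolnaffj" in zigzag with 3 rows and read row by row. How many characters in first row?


Zigzag "amdolnaffj" into 3 rows:
Placing characters:
  'a' => row 0
  'm' => row 1
  'd' => row 2
  'o' => row 1
  'l' => row 0
  'n' => row 1
  'a' => row 2
  'f' => row 1
  'f' => row 0
  'j' => row 1
Rows:
  Row 0: "alf"
  Row 1: "monfj"
  Row 2: "da"
First row length: 3

3


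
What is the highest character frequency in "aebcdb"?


Input: aebcdb
Character counts:
  'a': 1
  'b': 2
  'c': 1
  'd': 1
  'e': 1
Maximum frequency: 2

2


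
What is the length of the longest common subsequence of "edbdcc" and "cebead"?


LCS of "edbdcc" and "cebead"
DP table:
           c    e    b    e    a    d
      0    0    0    0    0    0    0
  e   0    0    1    1    1    1    1
  d   0    0    1    1    1    1    2
  b   0    0    1    2    2    2    2
  d   0    0    1    2    2    2    3
  c   0    1    1    2    2    2    3
  c   0    1    1    2    2    2    3
LCS length = dp[6][6] = 3

3


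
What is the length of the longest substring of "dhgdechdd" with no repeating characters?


Input: "dhgdechdd"
Sliding window (track last position of each char):
  Position 0 ('d'): window [0,0] length 1 -- new best
  Position 1 ('h'): window [0,1] length 2 -- new best
  Position 2 ('g'): window [0,2] length 3 -- new best
  Position 3 ('d'): repeat (last at 0), move window start to 1
  Position 3 ('d'): window [1,3] length 3
  Position 4 ('e'): window [1,4] length 4 -- new best
  Position 5 ('c'): window [1,5] length 5 -- new best
  Position 6 ('h'): repeat (last at 1), move window start to 2
  Position 6 ('h'): window [2,6] length 5
  Position 7 ('d'): repeat (last at 3), move window start to 4
  Position 7 ('d'): window [4,7] length 4
  Position 8 ('d'): repeat (last at 7), move window start to 8
  Position 8 ('d'): window [8,8] length 1
Longest substring with no repeats: "hgdec" with length 5

5


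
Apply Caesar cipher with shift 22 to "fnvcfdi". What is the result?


Caesar cipher: shift "fnvcfdi" by 22
  'f' (pos 5) + 22 = pos 1 = 'b'
  'n' (pos 13) + 22 = pos 9 = 'j'
  'v' (pos 21) + 22 = pos 17 = 'r'
  'c' (pos 2) + 22 = pos 24 = 'y'
  'f' (pos 5) + 22 = pos 1 = 'b'
  'd' (pos 3) + 22 = pos 25 = 'z'
  'i' (pos 8) + 22 = pos 4 = 'e'
Result: bjrybze

bjrybze


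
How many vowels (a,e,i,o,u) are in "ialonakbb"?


Input: ialonakbb
Checking each character:
  'i' at position 0: vowel (running total: 1)
  'a' at position 1: vowel (running total: 2)
  'l' at position 2: consonant
  'o' at position 3: vowel (running total: 3)
  'n' at position 4: consonant
  'a' at position 5: vowel (running total: 4)
  'k' at position 6: consonant
  'b' at position 7: consonant
  'b' at position 8: consonant
Total vowels: 4

4


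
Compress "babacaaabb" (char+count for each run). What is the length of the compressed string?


Input: babacaaabb
Runs:
  'b' x 1 => "b1"
  'a' x 1 => "a1"
  'b' x 1 => "b1"
  'a' x 1 => "a1"
  'c' x 1 => "c1"
  'a' x 3 => "a3"
  'b' x 2 => "b2"
Compressed: "b1a1b1a1c1a3b2"
Compressed length: 14

14


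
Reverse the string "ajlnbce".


Input: ajlnbce
Reading characters right to left:
  Position 6: 'e'
  Position 5: 'c'
  Position 4: 'b'
  Position 3: 'n'
  Position 2: 'l'
  Position 1: 'j'
  Position 0: 'a'
Reversed: ecbnlja

ecbnlja


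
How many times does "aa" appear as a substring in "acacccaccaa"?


Searching for "aa" in "acacccaccaa"
Scanning each position:
  Position 0: "ac" => no
  Position 1: "ca" => no
  Position 2: "ac" => no
  Position 3: "cc" => no
  Position 4: "cc" => no
  Position 5: "ca" => no
  Position 6: "ac" => no
  Position 7: "cc" => no
  Position 8: "ca" => no
  Position 9: "aa" => MATCH
Total occurrences: 1

1


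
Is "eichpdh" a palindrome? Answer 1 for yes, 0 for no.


Input: eichpdh
Reversed: hdphcie
  Compare pos 0 ('e') with pos 6 ('h'): MISMATCH
  Compare pos 1 ('i') with pos 5 ('d'): MISMATCH
  Compare pos 2 ('c') with pos 4 ('p'): MISMATCH
Result: not a palindrome

0


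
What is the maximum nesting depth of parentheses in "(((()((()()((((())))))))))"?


Input: "(((()((()()((((())))))))))"
Tracking depth:
  Position 0 '(': depth becomes 1
  Position 1 '(': depth becomes 2
  Position 2 '(': depth becomes 3
  Position 3 '(': depth becomes 4
  Position 4 ')': depth becomes 3
  Position 5 '(': depth becomes 4
  Position 6 '(': depth becomes 5
  Position 7 '(': depth becomes 6
  Position 8 ')': depth becomes 5
  Position 9 '(': depth becomes 6
  Position 10 ')': depth becomes 5
  Position 11 '(': depth becomes 6
  Position 12 '(': depth becomes 7
  Position 13 '(': depth becomes 8
  Position 14 '(': depth becomes 9
  Position 15 '(': depth becomes 10
  Position 16 ')': depth becomes 9
  Position 17 ')': depth becomes 8
  Position 18 ')': depth becomes 7
  Position 19 ')': depth becomes 6
  Position 20 ')': depth becomes 5
  Position 21 ')': depth becomes 4
  Position 22 ')': depth becomes 3
  Position 23 ')': depth becomes 2
  Position 24 ')': depth becomes 1
  Position 25 ')': depth becomes 0
Maximum depth reached: 10

10


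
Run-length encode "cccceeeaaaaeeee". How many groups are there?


Input: cccceeeaaaaeeee
Scanning for consecutive runs:
  Group 1: 'c' x 4 (positions 0-3)
  Group 2: 'e' x 3 (positions 4-6)
  Group 3: 'a' x 4 (positions 7-10)
  Group 4: 'e' x 4 (positions 11-14)
Total groups: 4

4


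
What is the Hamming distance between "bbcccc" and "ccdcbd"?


Comparing "bbcccc" and "ccdcbd" position by position:
  Position 0: 'b' vs 'c' => differ
  Position 1: 'b' vs 'c' => differ
  Position 2: 'c' vs 'd' => differ
  Position 3: 'c' vs 'c' => same
  Position 4: 'c' vs 'b' => differ
  Position 5: 'c' vs 'd' => differ
Total differences (Hamming distance): 5

5


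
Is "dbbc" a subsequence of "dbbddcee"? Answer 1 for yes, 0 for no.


Check if "dbbc" is a subsequence of "dbbddcee"
Greedy scan:
  Position 0 ('d'): matches sub[0] = 'd'
  Position 1 ('b'): matches sub[1] = 'b'
  Position 2 ('b'): matches sub[2] = 'b'
  Position 3 ('d'): no match needed
  Position 4 ('d'): no match needed
  Position 5 ('c'): matches sub[3] = 'c'
  Position 6 ('e'): no match needed
  Position 7 ('e'): no match needed
All 4 characters matched => is a subsequence

1


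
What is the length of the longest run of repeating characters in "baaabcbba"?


Input: "baaabcbba"
Scanning for longest run:
  Position 1 ('a'): new char, reset run to 1
  Position 2 ('a'): continues run of 'a', length=2
  Position 3 ('a'): continues run of 'a', length=3
  Position 4 ('b'): new char, reset run to 1
  Position 5 ('c'): new char, reset run to 1
  Position 6 ('b'): new char, reset run to 1
  Position 7 ('b'): continues run of 'b', length=2
  Position 8 ('a'): new char, reset run to 1
Longest run: 'a' with length 3

3


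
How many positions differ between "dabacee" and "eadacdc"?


Comparing "dabacee" and "eadacdc" position by position:
  Position 0: 'd' vs 'e' => DIFFER
  Position 1: 'a' vs 'a' => same
  Position 2: 'b' vs 'd' => DIFFER
  Position 3: 'a' vs 'a' => same
  Position 4: 'c' vs 'c' => same
  Position 5: 'e' vs 'd' => DIFFER
  Position 6: 'e' vs 'c' => DIFFER
Positions that differ: 4

4


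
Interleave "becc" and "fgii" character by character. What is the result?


Interleaving "becc" and "fgii":
  Position 0: 'b' from first, 'f' from second => "bf"
  Position 1: 'e' from first, 'g' from second => "eg"
  Position 2: 'c' from first, 'i' from second => "ci"
  Position 3: 'c' from first, 'i' from second => "ci"
Result: bfegcici

bfegcici


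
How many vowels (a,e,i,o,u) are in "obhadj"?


Input: obhadj
Checking each character:
  'o' at position 0: vowel (running total: 1)
  'b' at position 1: consonant
  'h' at position 2: consonant
  'a' at position 3: vowel (running total: 2)
  'd' at position 4: consonant
  'j' at position 5: consonant
Total vowels: 2

2


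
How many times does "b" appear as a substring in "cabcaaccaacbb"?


Searching for "b" in "cabcaaccaacbb"
Scanning each position:
  Position 0: "c" => no
  Position 1: "a" => no
  Position 2: "b" => MATCH
  Position 3: "c" => no
  Position 4: "a" => no
  Position 5: "a" => no
  Position 6: "c" => no
  Position 7: "c" => no
  Position 8: "a" => no
  Position 9: "a" => no
  Position 10: "c" => no
  Position 11: "b" => MATCH
  Position 12: "b" => MATCH
Total occurrences: 3

3


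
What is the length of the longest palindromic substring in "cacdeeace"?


Input: "cacdeeace"
Checking substrings for palindromes:
  [0:3] "cac" (len 3) => palindrome
  [4:6] "ee" (len 2) => palindrome
Longest palindromic substring: "cac" with length 3

3


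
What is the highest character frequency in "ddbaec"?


Input: ddbaec
Character counts:
  'a': 1
  'b': 1
  'c': 1
  'd': 2
  'e': 1
Maximum frequency: 2

2


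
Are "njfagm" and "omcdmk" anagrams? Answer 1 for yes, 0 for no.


Strings: "njfagm", "omcdmk"
Sorted first:  afgjmn
Sorted second: cdkmmo
Differ at position 0: 'a' vs 'c' => not anagrams

0


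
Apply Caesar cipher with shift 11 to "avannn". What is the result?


Caesar cipher: shift "avannn" by 11
  'a' (pos 0) + 11 = pos 11 = 'l'
  'v' (pos 21) + 11 = pos 6 = 'g'
  'a' (pos 0) + 11 = pos 11 = 'l'
  'n' (pos 13) + 11 = pos 24 = 'y'
  'n' (pos 13) + 11 = pos 24 = 'y'
  'n' (pos 13) + 11 = pos 24 = 'y'
Result: lglyyy

lglyyy


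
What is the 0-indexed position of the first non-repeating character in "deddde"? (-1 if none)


Input: deddde
Character frequencies:
  'd': 4
  'e': 2
Scanning left to right for freq == 1:
  Position 0 ('d'): freq=4, skip
  Position 1 ('e'): freq=2, skip
  Position 2 ('d'): freq=4, skip
  Position 3 ('d'): freq=4, skip
  Position 4 ('d'): freq=4, skip
  Position 5 ('e'): freq=2, skip
  No unique character found => answer = -1

-1


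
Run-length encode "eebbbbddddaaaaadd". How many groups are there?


Input: eebbbbddddaaaaadd
Scanning for consecutive runs:
  Group 1: 'e' x 2 (positions 0-1)
  Group 2: 'b' x 4 (positions 2-5)
  Group 3: 'd' x 4 (positions 6-9)
  Group 4: 'a' x 5 (positions 10-14)
  Group 5: 'd' x 2 (positions 15-16)
Total groups: 5

5


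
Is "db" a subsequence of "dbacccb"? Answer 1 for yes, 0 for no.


Check if "db" is a subsequence of "dbacccb"
Greedy scan:
  Position 0 ('d'): matches sub[0] = 'd'
  Position 1 ('b'): matches sub[1] = 'b'
  Position 2 ('a'): no match needed
  Position 3 ('c'): no match needed
  Position 4 ('c'): no match needed
  Position 5 ('c'): no match needed
  Position 6 ('b'): no match needed
All 2 characters matched => is a subsequence

1


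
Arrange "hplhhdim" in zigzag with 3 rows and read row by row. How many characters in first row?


Zigzag "hplhhdim" into 3 rows:
Placing characters:
  'h' => row 0
  'p' => row 1
  'l' => row 2
  'h' => row 1
  'h' => row 0
  'd' => row 1
  'i' => row 2
  'm' => row 1
Rows:
  Row 0: "hh"
  Row 1: "phdm"
  Row 2: "li"
First row length: 2

2


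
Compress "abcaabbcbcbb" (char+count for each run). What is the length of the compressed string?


Input: abcaabbcbcbb
Runs:
  'a' x 1 => "a1"
  'b' x 1 => "b1"
  'c' x 1 => "c1"
  'a' x 2 => "a2"
  'b' x 2 => "b2"
  'c' x 1 => "c1"
  'b' x 1 => "b1"
  'c' x 1 => "c1"
  'b' x 2 => "b2"
Compressed: "a1b1c1a2b2c1b1c1b2"
Compressed length: 18

18


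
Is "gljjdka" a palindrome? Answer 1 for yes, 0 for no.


Input: gljjdka
Reversed: akdjjlg
  Compare pos 0 ('g') with pos 6 ('a'): MISMATCH
  Compare pos 1 ('l') with pos 5 ('k'): MISMATCH
  Compare pos 2 ('j') with pos 4 ('d'): MISMATCH
Result: not a palindrome

0


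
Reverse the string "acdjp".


Input: acdjp
Reading characters right to left:
  Position 4: 'p'
  Position 3: 'j'
  Position 2: 'd'
  Position 1: 'c'
  Position 0: 'a'
Reversed: pjdca

pjdca


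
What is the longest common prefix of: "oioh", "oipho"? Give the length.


Words: oioh, oipho
  Position 0: all 'o' => match
  Position 1: all 'i' => match
  Position 2: ('o', 'p') => mismatch, stop
LCP = "oi" (length 2)

2


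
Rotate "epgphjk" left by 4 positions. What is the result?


Input: "epgphjk", rotate left by 4
First 4 characters: "epgp"
Remaining characters: "hjk"
Concatenate remaining + first: "hjk" + "epgp" = "hjkepgp"

hjkepgp


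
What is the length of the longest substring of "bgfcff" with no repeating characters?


Input: "bgfcff"
Sliding window (track last position of each char):
  Position 0 ('b'): window [0,0] length 1 -- new best
  Position 1 ('g'): window [0,1] length 2 -- new best
  Position 2 ('f'): window [0,2] length 3 -- new best
  Position 3 ('c'): window [0,3] length 4 -- new best
  Position 4 ('f'): repeat (last at 2), move window start to 3
  Position 4 ('f'): window [3,4] length 2
  Position 5 ('f'): repeat (last at 4), move window start to 5
  Position 5 ('f'): window [5,5] length 1
Longest substring with no repeats: "bgfc" with length 4

4


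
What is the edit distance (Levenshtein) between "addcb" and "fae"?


Computing edit distance: "addcb" -> "fae"
DP table:
           f    a    e
      0    1    2    3
  a   1    1    1    2
  d   2    2    2    2
  d   3    3    3    3
  c   4    4    4    4
  b   5    5    5    5
Edit distance = dp[5][3] = 5

5


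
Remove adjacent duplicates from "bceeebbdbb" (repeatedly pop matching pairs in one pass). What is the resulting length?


Input: bceeebbdbb
Stack-based adjacent duplicate removal:
  Read 'b': push. Stack: b
  Read 'c': push. Stack: bc
  Read 'e': push. Stack: bce
  Read 'e': matches stack top 'e' => pop. Stack: bc
  Read 'e': push. Stack: bce
  Read 'b': push. Stack: bceb
  Read 'b': matches stack top 'b' => pop. Stack: bce
  Read 'd': push. Stack: bced
  Read 'b': push. Stack: bcedb
  Read 'b': matches stack top 'b' => pop. Stack: bced
Final stack: "bced" (length 4)

4


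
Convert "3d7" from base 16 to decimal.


Input: "3d7" in base 16
Positional expansion:
  Digit '3' (value 3) x 16^2 = 768
  Digit 'd' (value 13) x 16^1 = 208
  Digit '7' (value 7) x 16^0 = 7
Sum = 983

983


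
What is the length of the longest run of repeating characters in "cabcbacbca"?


Input: "cabcbacbca"
Scanning for longest run:
  Position 1 ('a'): new char, reset run to 1
  Position 2 ('b'): new char, reset run to 1
  Position 3 ('c'): new char, reset run to 1
  Position 4 ('b'): new char, reset run to 1
  Position 5 ('a'): new char, reset run to 1
  Position 6 ('c'): new char, reset run to 1
  Position 7 ('b'): new char, reset run to 1
  Position 8 ('c'): new char, reset run to 1
  Position 9 ('a'): new char, reset run to 1
Longest run: 'c' with length 1

1


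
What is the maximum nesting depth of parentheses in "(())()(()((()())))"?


Input: "(())()(()((()())))"
Tracking depth:
  Position 0 '(': depth becomes 1
  Position 1 '(': depth becomes 2
  Position 2 ')': depth becomes 1
  Position 3 ')': depth becomes 0
  Position 4 '(': depth becomes 1
  Position 5 ')': depth becomes 0
  Position 6 '(': depth becomes 1
  Position 7 '(': depth becomes 2
  Position 8 ')': depth becomes 1
  Position 9 '(': depth becomes 2
  Position 10 '(': depth becomes 3
  Position 11 '(': depth becomes 4
  Position 12 ')': depth becomes 3
  Position 13 '(': depth becomes 4
  Position 14 ')': depth becomes 3
  Position 15 ')': depth becomes 2
  Position 16 ')': depth becomes 1
  Position 17 ')': depth becomes 0
Maximum depth reached: 4

4


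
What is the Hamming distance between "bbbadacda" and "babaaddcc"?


Comparing "bbbadacda" and "babaaddcc" position by position:
  Position 0: 'b' vs 'b' => same
  Position 1: 'b' vs 'a' => differ
  Position 2: 'b' vs 'b' => same
  Position 3: 'a' vs 'a' => same
  Position 4: 'd' vs 'a' => differ
  Position 5: 'a' vs 'd' => differ
  Position 6: 'c' vs 'd' => differ
  Position 7: 'd' vs 'c' => differ
  Position 8: 'a' vs 'c' => differ
Total differences (Hamming distance): 6

6


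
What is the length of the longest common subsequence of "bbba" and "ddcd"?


LCS of "bbba" and "ddcd"
DP table:
           d    d    c    d
      0    0    0    0    0
  b   0    0    0    0    0
  b   0    0    0    0    0
  b   0    0    0    0    0
  a   0    0    0    0    0
LCS length = dp[4][4] = 0

0


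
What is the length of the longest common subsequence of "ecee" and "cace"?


LCS of "ecee" and "cace"
DP table:
           c    a    c    e
      0    0    0    0    0
  e   0    0    0    0    1
  c   0    1    1    1    1
  e   0    1    1    1    2
  e   0    1    1    1    2
LCS length = dp[4][4] = 2

2


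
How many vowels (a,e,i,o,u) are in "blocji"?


Input: blocji
Checking each character:
  'b' at position 0: consonant
  'l' at position 1: consonant
  'o' at position 2: vowel (running total: 1)
  'c' at position 3: consonant
  'j' at position 4: consonant
  'i' at position 5: vowel (running total: 2)
Total vowels: 2

2


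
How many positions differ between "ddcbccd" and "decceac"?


Comparing "ddcbccd" and "decceac" position by position:
  Position 0: 'd' vs 'd' => same
  Position 1: 'd' vs 'e' => DIFFER
  Position 2: 'c' vs 'c' => same
  Position 3: 'b' vs 'c' => DIFFER
  Position 4: 'c' vs 'e' => DIFFER
  Position 5: 'c' vs 'a' => DIFFER
  Position 6: 'd' vs 'c' => DIFFER
Positions that differ: 5

5


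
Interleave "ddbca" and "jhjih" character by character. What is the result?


Interleaving "ddbca" and "jhjih":
  Position 0: 'd' from first, 'j' from second => "dj"
  Position 1: 'd' from first, 'h' from second => "dh"
  Position 2: 'b' from first, 'j' from second => "bj"
  Position 3: 'c' from first, 'i' from second => "ci"
  Position 4: 'a' from first, 'h' from second => "ah"
Result: djdhbjciah

djdhbjciah


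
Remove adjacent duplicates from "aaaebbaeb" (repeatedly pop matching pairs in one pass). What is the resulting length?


Input: aaaebbaeb
Stack-based adjacent duplicate removal:
  Read 'a': push. Stack: a
  Read 'a': matches stack top 'a' => pop. Stack: (empty)
  Read 'a': push. Stack: a
  Read 'e': push. Stack: ae
  Read 'b': push. Stack: aeb
  Read 'b': matches stack top 'b' => pop. Stack: ae
  Read 'a': push. Stack: aea
  Read 'e': push. Stack: aeae
  Read 'b': push. Stack: aeaeb
Final stack: "aeaeb" (length 5)

5


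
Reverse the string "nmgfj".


Input: nmgfj
Reading characters right to left:
  Position 4: 'j'
  Position 3: 'f'
  Position 2: 'g'
  Position 1: 'm'
  Position 0: 'n'
Reversed: jfgmn

jfgmn


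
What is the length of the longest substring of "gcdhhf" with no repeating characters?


Input: "gcdhhf"
Sliding window (track last position of each char):
  Position 0 ('g'): window [0,0] length 1 -- new best
  Position 1 ('c'): window [0,1] length 2 -- new best
  Position 2 ('d'): window [0,2] length 3 -- new best
  Position 3 ('h'): window [0,3] length 4 -- new best
  Position 4 ('h'): repeat (last at 3), move window start to 4
  Position 4 ('h'): window [4,4] length 1
  Position 5 ('f'): window [4,5] length 2
Longest substring with no repeats: "gcdh" with length 4

4


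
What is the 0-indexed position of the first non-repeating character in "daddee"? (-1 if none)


Input: daddee
Character frequencies:
  'a': 1
  'd': 3
  'e': 2
Scanning left to right for freq == 1:
  Position 0 ('d'): freq=3, skip
  Position 1 ('a'): unique! => answer = 1

1


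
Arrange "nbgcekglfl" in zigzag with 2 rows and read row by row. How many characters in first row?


Zigzag "nbgcekglfl" into 2 rows:
Placing characters:
  'n' => row 0
  'b' => row 1
  'g' => row 0
  'c' => row 1
  'e' => row 0
  'k' => row 1
  'g' => row 0
  'l' => row 1
  'f' => row 0
  'l' => row 1
Rows:
  Row 0: "ngegf"
  Row 1: "bckll"
First row length: 5

5


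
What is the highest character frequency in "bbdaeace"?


Input: bbdaeace
Character counts:
  'a': 2
  'b': 2
  'c': 1
  'd': 1
  'e': 2
Maximum frequency: 2

2


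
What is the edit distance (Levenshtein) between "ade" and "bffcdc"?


Computing edit distance: "ade" -> "bffcdc"
DP table:
           b    f    f    c    d    c
      0    1    2    3    4    5    6
  a   1    1    2    3    4    5    6
  d   2    2    2    3    4    4    5
  e   3    3    3    3    4    5    5
Edit distance = dp[3][6] = 5

5


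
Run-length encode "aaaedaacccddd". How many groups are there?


Input: aaaedaacccddd
Scanning for consecutive runs:
  Group 1: 'a' x 3 (positions 0-2)
  Group 2: 'e' x 1 (positions 3-3)
  Group 3: 'd' x 1 (positions 4-4)
  Group 4: 'a' x 2 (positions 5-6)
  Group 5: 'c' x 3 (positions 7-9)
  Group 6: 'd' x 3 (positions 10-12)
Total groups: 6

6


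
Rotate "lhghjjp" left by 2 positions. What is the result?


Input: "lhghjjp", rotate left by 2
First 2 characters: "lh"
Remaining characters: "ghjjp"
Concatenate remaining + first: "ghjjp" + "lh" = "ghjjplh"

ghjjplh


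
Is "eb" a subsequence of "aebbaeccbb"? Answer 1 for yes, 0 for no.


Check if "eb" is a subsequence of "aebbaeccbb"
Greedy scan:
  Position 0 ('a'): no match needed
  Position 1 ('e'): matches sub[0] = 'e'
  Position 2 ('b'): matches sub[1] = 'b'
  Position 3 ('b'): no match needed
  Position 4 ('a'): no match needed
  Position 5 ('e'): no match needed
  Position 6 ('c'): no match needed
  Position 7 ('c'): no match needed
  Position 8 ('b'): no match needed
  Position 9 ('b'): no match needed
All 2 characters matched => is a subsequence

1


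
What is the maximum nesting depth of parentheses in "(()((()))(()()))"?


Input: "(()((()))(()()))"
Tracking depth:
  Position 0 '(': depth becomes 1
  Position 1 '(': depth becomes 2
  Position 2 ')': depth becomes 1
  Position 3 '(': depth becomes 2
  Position 4 '(': depth becomes 3
  Position 5 '(': depth becomes 4
  Position 6 ')': depth becomes 3
  Position 7 ')': depth becomes 2
  Position 8 ')': depth becomes 1
  Position 9 '(': depth becomes 2
  Position 10 '(': depth becomes 3
  Position 11 ')': depth becomes 2
  Position 12 '(': depth becomes 3
  Position 13 ')': depth becomes 2
  Position 14 ')': depth becomes 1
  Position 15 ')': depth becomes 0
Maximum depth reached: 4

4


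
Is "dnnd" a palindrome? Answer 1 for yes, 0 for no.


Input: dnnd
Reversed: dnnd
  Compare pos 0 ('d') with pos 3 ('d'): match
  Compare pos 1 ('n') with pos 2 ('n'): match
Result: palindrome

1


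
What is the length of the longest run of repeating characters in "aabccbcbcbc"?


Input: "aabccbcbcbc"
Scanning for longest run:
  Position 1 ('a'): continues run of 'a', length=2
  Position 2 ('b'): new char, reset run to 1
  Position 3 ('c'): new char, reset run to 1
  Position 4 ('c'): continues run of 'c', length=2
  Position 5 ('b'): new char, reset run to 1
  Position 6 ('c'): new char, reset run to 1
  Position 7 ('b'): new char, reset run to 1
  Position 8 ('c'): new char, reset run to 1
  Position 9 ('b'): new char, reset run to 1
  Position 10 ('c'): new char, reset run to 1
Longest run: 'a' with length 2

2


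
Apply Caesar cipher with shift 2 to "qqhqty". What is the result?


Caesar cipher: shift "qqhqty" by 2
  'q' (pos 16) + 2 = pos 18 = 's'
  'q' (pos 16) + 2 = pos 18 = 's'
  'h' (pos 7) + 2 = pos 9 = 'j'
  'q' (pos 16) + 2 = pos 18 = 's'
  't' (pos 19) + 2 = pos 21 = 'v'
  'y' (pos 24) + 2 = pos 0 = 'a'
Result: ssjsva

ssjsva


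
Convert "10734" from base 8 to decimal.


Input: "10734" in base 8
Positional expansion:
  Digit '1' (value 1) x 8^4 = 4096
  Digit '0' (value 0) x 8^3 = 0
  Digit '7' (value 7) x 8^2 = 448
  Digit '3' (value 3) x 8^1 = 24
  Digit '4' (value 4) x 8^0 = 4
Sum = 4572

4572


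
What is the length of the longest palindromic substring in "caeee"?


Input: "caeee"
Checking substrings for palindromes:
  [2:5] "eee" (len 3) => palindrome
  [2:4] "ee" (len 2) => palindrome
  [3:5] "ee" (len 2) => palindrome
Longest palindromic substring: "eee" with length 3

3


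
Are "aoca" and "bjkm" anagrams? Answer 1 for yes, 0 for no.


Strings: "aoca", "bjkm"
Sorted first:  aaco
Sorted second: bjkm
Differ at position 0: 'a' vs 'b' => not anagrams

0


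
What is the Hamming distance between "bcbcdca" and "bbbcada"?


Comparing "bcbcdca" and "bbbcada" position by position:
  Position 0: 'b' vs 'b' => same
  Position 1: 'c' vs 'b' => differ
  Position 2: 'b' vs 'b' => same
  Position 3: 'c' vs 'c' => same
  Position 4: 'd' vs 'a' => differ
  Position 5: 'c' vs 'd' => differ
  Position 6: 'a' vs 'a' => same
Total differences (Hamming distance): 3

3


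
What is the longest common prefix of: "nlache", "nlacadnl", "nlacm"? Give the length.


Words: nlache, nlacadnl, nlacm
  Position 0: all 'n' => match
  Position 1: all 'l' => match
  Position 2: all 'a' => match
  Position 3: all 'c' => match
  Position 4: ('h', 'a', 'm') => mismatch, stop
LCP = "nlac" (length 4)

4


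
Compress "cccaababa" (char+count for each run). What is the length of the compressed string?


Input: cccaababa
Runs:
  'c' x 3 => "c3"
  'a' x 2 => "a2"
  'b' x 1 => "b1"
  'a' x 1 => "a1"
  'b' x 1 => "b1"
  'a' x 1 => "a1"
Compressed: "c3a2b1a1b1a1"
Compressed length: 12

12


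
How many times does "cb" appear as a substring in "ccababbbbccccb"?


Searching for "cb" in "ccababbbbccccb"
Scanning each position:
  Position 0: "cc" => no
  Position 1: "ca" => no
  Position 2: "ab" => no
  Position 3: "ba" => no
  Position 4: "ab" => no
  Position 5: "bb" => no
  Position 6: "bb" => no
  Position 7: "bb" => no
  Position 8: "bc" => no
  Position 9: "cc" => no
  Position 10: "cc" => no
  Position 11: "cc" => no
  Position 12: "cb" => MATCH
Total occurrences: 1

1


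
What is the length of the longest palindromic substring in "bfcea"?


Input: "bfcea"
Checking substrings for palindromes:
  No multi-char palindromic substrings found
Longest palindromic substring: "b" with length 1

1


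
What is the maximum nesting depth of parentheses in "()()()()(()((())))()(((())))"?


Input: "()()()()(()((())))()(((())))"
Tracking depth:
  Position 0 '(': depth becomes 1
  Position 1 ')': depth becomes 0
  Position 2 '(': depth becomes 1
  Position 3 ')': depth becomes 0
  Position 4 '(': depth becomes 1
  Position 5 ')': depth becomes 0
  Position 6 '(': depth becomes 1
  Position 7 ')': depth becomes 0
  Position 8 '(': depth becomes 1
  Position 9 '(': depth becomes 2
  Position 10 ')': depth becomes 1
  Position 11 '(': depth becomes 2
  Position 12 '(': depth becomes 3
  Position 13 '(': depth becomes 4
  Position 14 ')': depth becomes 3
  Position 15 ')': depth becomes 2
  Position 16 ')': depth becomes 1
  Position 17 ')': depth becomes 0
  Position 18 '(': depth becomes 1
  Position 19 ')': depth becomes 0
  Position 20 '(': depth becomes 1
  Position 21 '(': depth becomes 2
  Position 22 '(': depth becomes 3
  Position 23 '(': depth becomes 4
  Position 24 ')': depth becomes 3
  Position 25 ')': depth becomes 2
  Position 26 ')': depth becomes 1
  Position 27 ')': depth becomes 0
Maximum depth reached: 4

4


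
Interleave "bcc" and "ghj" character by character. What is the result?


Interleaving "bcc" and "ghj":
  Position 0: 'b' from first, 'g' from second => "bg"
  Position 1: 'c' from first, 'h' from second => "ch"
  Position 2: 'c' from first, 'j' from second => "cj"
Result: bgchcj

bgchcj


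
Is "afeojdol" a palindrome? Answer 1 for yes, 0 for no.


Input: afeojdol
Reversed: lodjoefa
  Compare pos 0 ('a') with pos 7 ('l'): MISMATCH
  Compare pos 1 ('f') with pos 6 ('o'): MISMATCH
  Compare pos 2 ('e') with pos 5 ('d'): MISMATCH
  Compare pos 3 ('o') with pos 4 ('j'): MISMATCH
Result: not a palindrome

0


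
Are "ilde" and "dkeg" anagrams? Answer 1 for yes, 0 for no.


Strings: "ilde", "dkeg"
Sorted first:  deil
Sorted second: degk
Differ at position 2: 'i' vs 'g' => not anagrams

0


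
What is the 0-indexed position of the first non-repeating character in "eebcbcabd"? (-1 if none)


Input: eebcbcabd
Character frequencies:
  'a': 1
  'b': 3
  'c': 2
  'd': 1
  'e': 2
Scanning left to right for freq == 1:
  Position 0 ('e'): freq=2, skip
  Position 1 ('e'): freq=2, skip
  Position 2 ('b'): freq=3, skip
  Position 3 ('c'): freq=2, skip
  Position 4 ('b'): freq=3, skip
  Position 5 ('c'): freq=2, skip
  Position 6 ('a'): unique! => answer = 6

6


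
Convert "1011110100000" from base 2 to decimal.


Input: "1011110100000" in base 2
Positional expansion:
  Digit '1' (value 1) x 2^12 = 4096
  Digit '0' (value 0) x 2^11 = 0
  Digit '1' (value 1) x 2^10 = 1024
  Digit '1' (value 1) x 2^9 = 512
  Digit '1' (value 1) x 2^8 = 256
  Digit '1' (value 1) x 2^7 = 128
  Digit '0' (value 0) x 2^6 = 0
  Digit '1' (value 1) x 2^5 = 32
  Digit '0' (value 0) x 2^4 = 0
  Digit '0' (value 0) x 2^3 = 0
  Digit '0' (value 0) x 2^2 = 0
  Digit '0' (value 0) x 2^1 = 0
  Digit '0' (value 0) x 2^0 = 0
Sum = 6048

6048


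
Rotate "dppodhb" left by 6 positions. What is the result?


Input: "dppodhb", rotate left by 6
First 6 characters: "dppodh"
Remaining characters: "b"
Concatenate remaining + first: "b" + "dppodh" = "bdppodh"

bdppodh


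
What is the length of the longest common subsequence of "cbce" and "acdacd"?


LCS of "cbce" and "acdacd"
DP table:
           a    c    d    a    c    d
      0    0    0    0    0    0    0
  c   0    0    1    1    1    1    1
  b   0    0    1    1    1    1    1
  c   0    0    1    1    1    2    2
  e   0    0    1    1    1    2    2
LCS length = dp[4][6] = 2

2


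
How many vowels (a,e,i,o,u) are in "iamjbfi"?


Input: iamjbfi
Checking each character:
  'i' at position 0: vowel (running total: 1)
  'a' at position 1: vowel (running total: 2)
  'm' at position 2: consonant
  'j' at position 3: consonant
  'b' at position 4: consonant
  'f' at position 5: consonant
  'i' at position 6: vowel (running total: 3)
Total vowels: 3

3


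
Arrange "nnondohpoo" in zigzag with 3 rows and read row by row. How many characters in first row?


Zigzag "nnondohpoo" into 3 rows:
Placing characters:
  'n' => row 0
  'n' => row 1
  'o' => row 2
  'n' => row 1
  'd' => row 0
  'o' => row 1
  'h' => row 2
  'p' => row 1
  'o' => row 0
  'o' => row 1
Rows:
  Row 0: "ndo"
  Row 1: "nnopo"
  Row 2: "oh"
First row length: 3

3


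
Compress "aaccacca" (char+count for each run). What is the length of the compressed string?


Input: aaccacca
Runs:
  'a' x 2 => "a2"
  'c' x 2 => "c2"
  'a' x 1 => "a1"
  'c' x 2 => "c2"
  'a' x 1 => "a1"
Compressed: "a2c2a1c2a1"
Compressed length: 10

10


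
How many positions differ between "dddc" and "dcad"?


Comparing "dddc" and "dcad" position by position:
  Position 0: 'd' vs 'd' => same
  Position 1: 'd' vs 'c' => DIFFER
  Position 2: 'd' vs 'a' => DIFFER
  Position 3: 'c' vs 'd' => DIFFER
Positions that differ: 3

3


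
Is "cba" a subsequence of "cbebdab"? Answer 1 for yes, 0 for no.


Check if "cba" is a subsequence of "cbebdab"
Greedy scan:
  Position 0 ('c'): matches sub[0] = 'c'
  Position 1 ('b'): matches sub[1] = 'b'
  Position 2 ('e'): no match needed
  Position 3 ('b'): no match needed
  Position 4 ('d'): no match needed
  Position 5 ('a'): matches sub[2] = 'a'
  Position 6 ('b'): no match needed
All 3 characters matched => is a subsequence

1


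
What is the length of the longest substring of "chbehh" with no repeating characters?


Input: "chbehh"
Sliding window (track last position of each char):
  Position 0 ('c'): window [0,0] length 1 -- new best
  Position 1 ('h'): window [0,1] length 2 -- new best
  Position 2 ('b'): window [0,2] length 3 -- new best
  Position 3 ('e'): window [0,3] length 4 -- new best
  Position 4 ('h'): repeat (last at 1), move window start to 2
  Position 4 ('h'): window [2,4] length 3
  Position 5 ('h'): repeat (last at 4), move window start to 5
  Position 5 ('h'): window [5,5] length 1
Longest substring with no repeats: "chbe" with length 4

4


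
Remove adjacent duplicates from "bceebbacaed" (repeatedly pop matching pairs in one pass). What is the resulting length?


Input: bceebbacaed
Stack-based adjacent duplicate removal:
  Read 'b': push. Stack: b
  Read 'c': push. Stack: bc
  Read 'e': push. Stack: bce
  Read 'e': matches stack top 'e' => pop. Stack: bc
  Read 'b': push. Stack: bcb
  Read 'b': matches stack top 'b' => pop. Stack: bc
  Read 'a': push. Stack: bca
  Read 'c': push. Stack: bcac
  Read 'a': push. Stack: bcaca
  Read 'e': push. Stack: bcacae
  Read 'd': push. Stack: bcacaed
Final stack: "bcacaed" (length 7)

7


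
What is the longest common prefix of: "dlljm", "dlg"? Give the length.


Words: dlljm, dlg
  Position 0: all 'd' => match
  Position 1: all 'l' => match
  Position 2: ('l', 'g') => mismatch, stop
LCP = "dl" (length 2)

2


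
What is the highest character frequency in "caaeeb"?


Input: caaeeb
Character counts:
  'a': 2
  'b': 1
  'c': 1
  'e': 2
Maximum frequency: 2

2


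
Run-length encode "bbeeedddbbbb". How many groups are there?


Input: bbeeedddbbbb
Scanning for consecutive runs:
  Group 1: 'b' x 2 (positions 0-1)
  Group 2: 'e' x 3 (positions 2-4)
  Group 3: 'd' x 3 (positions 5-7)
  Group 4: 'b' x 4 (positions 8-11)
Total groups: 4

4


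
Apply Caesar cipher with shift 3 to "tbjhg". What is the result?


Caesar cipher: shift "tbjhg" by 3
  't' (pos 19) + 3 = pos 22 = 'w'
  'b' (pos 1) + 3 = pos 4 = 'e'
  'j' (pos 9) + 3 = pos 12 = 'm'
  'h' (pos 7) + 3 = pos 10 = 'k'
  'g' (pos 6) + 3 = pos 9 = 'j'
Result: wemkj

wemkj


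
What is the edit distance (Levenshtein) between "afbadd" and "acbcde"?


Computing edit distance: "afbadd" -> "acbcde"
DP table:
           a    c    b    c    d    e
      0    1    2    3    4    5    6
  a   1    0    1    2    3    4    5
  f   2    1    1    2    3    4    5
  b   3    2    2    1    2    3    4
  a   4    3    3    2    2    3    4
  d   5    4    4    3    3    2    3
  d   6    5    5    4    4    3    3
Edit distance = dp[6][6] = 3

3


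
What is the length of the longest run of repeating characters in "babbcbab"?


Input: "babbcbab"
Scanning for longest run:
  Position 1 ('a'): new char, reset run to 1
  Position 2 ('b'): new char, reset run to 1
  Position 3 ('b'): continues run of 'b', length=2
  Position 4 ('c'): new char, reset run to 1
  Position 5 ('b'): new char, reset run to 1
  Position 6 ('a'): new char, reset run to 1
  Position 7 ('b'): new char, reset run to 1
Longest run: 'b' with length 2

2


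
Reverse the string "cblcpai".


Input: cblcpai
Reading characters right to left:
  Position 6: 'i'
  Position 5: 'a'
  Position 4: 'p'
  Position 3: 'c'
  Position 2: 'l'
  Position 1: 'b'
  Position 0: 'c'
Reversed: iapclbc

iapclbc


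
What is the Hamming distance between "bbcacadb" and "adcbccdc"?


Comparing "bbcacadb" and "adcbccdc" position by position:
  Position 0: 'b' vs 'a' => differ
  Position 1: 'b' vs 'd' => differ
  Position 2: 'c' vs 'c' => same
  Position 3: 'a' vs 'b' => differ
  Position 4: 'c' vs 'c' => same
  Position 5: 'a' vs 'c' => differ
  Position 6: 'd' vs 'd' => same
  Position 7: 'b' vs 'c' => differ
Total differences (Hamming distance): 5

5


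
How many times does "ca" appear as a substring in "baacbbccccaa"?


Searching for "ca" in "baacbbccccaa"
Scanning each position:
  Position 0: "ba" => no
  Position 1: "aa" => no
  Position 2: "ac" => no
  Position 3: "cb" => no
  Position 4: "bb" => no
  Position 5: "bc" => no
  Position 6: "cc" => no
  Position 7: "cc" => no
  Position 8: "cc" => no
  Position 9: "ca" => MATCH
  Position 10: "aa" => no
Total occurrences: 1

1


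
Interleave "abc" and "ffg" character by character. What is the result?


Interleaving "abc" and "ffg":
  Position 0: 'a' from first, 'f' from second => "af"
  Position 1: 'b' from first, 'f' from second => "bf"
  Position 2: 'c' from first, 'g' from second => "cg"
Result: afbfcg

afbfcg


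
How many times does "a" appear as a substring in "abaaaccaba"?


Searching for "a" in "abaaaccaba"
Scanning each position:
  Position 0: "a" => MATCH
  Position 1: "b" => no
  Position 2: "a" => MATCH
  Position 3: "a" => MATCH
  Position 4: "a" => MATCH
  Position 5: "c" => no
  Position 6: "c" => no
  Position 7: "a" => MATCH
  Position 8: "b" => no
  Position 9: "a" => MATCH
Total occurrences: 6

6


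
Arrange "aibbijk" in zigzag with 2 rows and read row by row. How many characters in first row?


Zigzag "aibbijk" into 2 rows:
Placing characters:
  'a' => row 0
  'i' => row 1
  'b' => row 0
  'b' => row 1
  'i' => row 0
  'j' => row 1
  'k' => row 0
Rows:
  Row 0: "abik"
  Row 1: "ibj"
First row length: 4

4


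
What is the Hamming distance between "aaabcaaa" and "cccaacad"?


Comparing "aaabcaaa" and "cccaacad" position by position:
  Position 0: 'a' vs 'c' => differ
  Position 1: 'a' vs 'c' => differ
  Position 2: 'a' vs 'c' => differ
  Position 3: 'b' vs 'a' => differ
  Position 4: 'c' vs 'a' => differ
  Position 5: 'a' vs 'c' => differ
  Position 6: 'a' vs 'a' => same
  Position 7: 'a' vs 'd' => differ
Total differences (Hamming distance): 7

7


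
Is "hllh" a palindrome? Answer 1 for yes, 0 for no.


Input: hllh
Reversed: hllh
  Compare pos 0 ('h') with pos 3 ('h'): match
  Compare pos 1 ('l') with pos 2 ('l'): match
Result: palindrome

1


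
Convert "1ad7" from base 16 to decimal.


Input: "1ad7" in base 16
Positional expansion:
  Digit '1' (value 1) x 16^3 = 4096
  Digit 'a' (value 10) x 16^2 = 2560
  Digit 'd' (value 13) x 16^1 = 208
  Digit '7' (value 7) x 16^0 = 7
Sum = 6871

6871


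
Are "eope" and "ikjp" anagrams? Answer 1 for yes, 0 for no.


Strings: "eope", "ikjp"
Sorted first:  eeop
Sorted second: ijkp
Differ at position 0: 'e' vs 'i' => not anagrams

0


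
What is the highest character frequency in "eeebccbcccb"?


Input: eeebccbcccb
Character counts:
  'b': 3
  'c': 5
  'e': 3
Maximum frequency: 5

5


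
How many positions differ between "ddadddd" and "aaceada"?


Comparing "ddadddd" and "aaceada" position by position:
  Position 0: 'd' vs 'a' => DIFFER
  Position 1: 'd' vs 'a' => DIFFER
  Position 2: 'a' vs 'c' => DIFFER
  Position 3: 'd' vs 'e' => DIFFER
  Position 4: 'd' vs 'a' => DIFFER
  Position 5: 'd' vs 'd' => same
  Position 6: 'd' vs 'a' => DIFFER
Positions that differ: 6

6


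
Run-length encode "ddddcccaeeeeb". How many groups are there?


Input: ddddcccaeeeeb
Scanning for consecutive runs:
  Group 1: 'd' x 4 (positions 0-3)
  Group 2: 'c' x 3 (positions 4-6)
  Group 3: 'a' x 1 (positions 7-7)
  Group 4: 'e' x 4 (positions 8-11)
  Group 5: 'b' x 1 (positions 12-12)
Total groups: 5

5


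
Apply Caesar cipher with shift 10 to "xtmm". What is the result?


Caesar cipher: shift "xtmm" by 10
  'x' (pos 23) + 10 = pos 7 = 'h'
  't' (pos 19) + 10 = pos 3 = 'd'
  'm' (pos 12) + 10 = pos 22 = 'w'
  'm' (pos 12) + 10 = pos 22 = 'w'
Result: hdww

hdww


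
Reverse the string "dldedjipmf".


Input: dldedjipmf
Reading characters right to left:
  Position 9: 'f'
  Position 8: 'm'
  Position 7: 'p'
  Position 6: 'i'
  Position 5: 'j'
  Position 4: 'd'
  Position 3: 'e'
  Position 2: 'd'
  Position 1: 'l'
  Position 0: 'd'
Reversed: fmpijdedld

fmpijdedld


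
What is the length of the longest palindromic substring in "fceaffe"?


Input: "fceaffe"
Checking substrings for palindromes:
  [4:6] "ff" (len 2) => palindrome
Longest palindromic substring: "ff" with length 2

2


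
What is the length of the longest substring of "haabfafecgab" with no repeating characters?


Input: "haabfafecgab"
Sliding window (track last position of each char):
  Position 0 ('h'): window [0,0] length 1 -- new best
  Position 1 ('a'): window [0,1] length 2 -- new best
  Position 2 ('a'): repeat (last at 1), move window start to 2
  Position 2 ('a'): window [2,2] length 1
  Position 3 ('b'): window [2,3] length 2
  Position 4 ('f'): window [2,4] length 3 -- new best
  Position 5 ('a'): repeat (last at 2), move window start to 3
  Position 5 ('a'): window [3,5] length 3
  Position 6 ('f'): repeat (last at 4), move window start to 5
  Position 6 ('f'): window [5,6] length 2
  Position 7 ('e'): window [5,7] length 3
  Position 8 ('c'): window [5,8] length 4 -- new best
  Position 9 ('g'): window [5,9] length 5 -- new best
  Position 10 ('a'): repeat (last at 5), move window start to 6
  Position 10 ('a'): window [6,10] length 5
  Position 11 ('b'): window [6,11] length 6 -- new best
Longest substring with no repeats: "fecgab" with length 6

6
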